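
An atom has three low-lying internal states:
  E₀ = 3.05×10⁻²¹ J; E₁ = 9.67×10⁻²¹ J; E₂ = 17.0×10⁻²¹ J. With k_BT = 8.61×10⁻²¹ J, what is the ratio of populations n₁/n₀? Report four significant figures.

0.4635

n₁/n₀ = exp[−(E₁−E₀)/kT] = exp(−(6.62 ×10⁻²¹ J)/(8.61 ×10⁻²¹ J)) = exp(-0.768873) = 0.4635.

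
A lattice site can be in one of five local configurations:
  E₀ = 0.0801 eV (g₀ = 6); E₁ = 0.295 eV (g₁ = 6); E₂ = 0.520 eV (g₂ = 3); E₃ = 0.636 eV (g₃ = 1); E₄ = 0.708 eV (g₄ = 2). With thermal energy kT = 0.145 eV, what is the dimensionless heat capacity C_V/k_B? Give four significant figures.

Eᵢ/kT = 0.552414, 2.03448, 3.58621, 4.38621, 4.88276.
Z = Σ gᵢe^(−Eᵢ/kT) = 6·e^(−0.552414) + 6·e^(−2.03448) + 3·e^(−3.58621) + 1·e^(−4.38621) + 2·e^(−4.88276) = 3.45335 + 0.784491 + 0.0831094 + 0.0124478 + 0.0151522 = 4.34855.
⟨E⟩ = 0.131055 eV, ⟨E²⟩ = 0.0288671 eV².
C_V/k_B = (⟨E²⟩ − ⟨E⟩²)/(kT)² = (0.0288671 − 0.0171754)/0.0210250 = 0.5561.

0.5561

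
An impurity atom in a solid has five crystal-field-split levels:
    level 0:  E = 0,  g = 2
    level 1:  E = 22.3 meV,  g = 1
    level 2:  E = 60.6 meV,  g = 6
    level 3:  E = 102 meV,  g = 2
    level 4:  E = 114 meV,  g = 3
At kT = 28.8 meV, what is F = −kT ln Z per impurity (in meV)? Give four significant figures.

Eᵢ/kT = 0, 0.774306, 2.10417, 3.54167, 3.95833.
Z = Σ gᵢe^(−Eᵢ/kT) = 2·e^(−0) + 1·e^(−0.774306) + 6·e^(−2.10417) + 2·e^(−3.54167) + 3·e^(−3.95833) = 2.00000 + 0.461024 + 0.731681 + 0.0579298 + 0.0572849 = 3.30792.
F = −kT ln Z = −28.8 × ln(3.30792) = −28.8 × 1.19632 = -34.45 meV.

-34.45 meV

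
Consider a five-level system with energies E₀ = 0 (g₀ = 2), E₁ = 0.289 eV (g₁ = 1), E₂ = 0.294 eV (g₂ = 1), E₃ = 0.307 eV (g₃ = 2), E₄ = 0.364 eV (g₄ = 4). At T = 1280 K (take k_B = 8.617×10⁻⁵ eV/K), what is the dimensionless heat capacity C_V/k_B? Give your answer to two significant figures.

1.2

k_BT = 8.617×10⁻⁵ × 1280 K = 0.1103 eV.
Eᵢ/kT = 0, 2.620, 2.665, 2.783, 3.300.
Z = Σ gᵢe^(−Eᵢ/kT) = 2·e^(−0) + 1·e^(−2.620) + 1·e^(−2.665) + 2·e^(−2.783) + 4·e^(−3.300) = 2.000 + 0.07280 + 0.06960 + 0.1237 + 0.1475 = 2.414.
⟨E⟩ = 0.05516 eV, ⟨E²⟩ = 0.01794 eV².
C_V/k_B = (⟨E²⟩ − ⟨E⟩²)/(kT)² = (0.01794 − 0.003043)/0.01217 = 1.2.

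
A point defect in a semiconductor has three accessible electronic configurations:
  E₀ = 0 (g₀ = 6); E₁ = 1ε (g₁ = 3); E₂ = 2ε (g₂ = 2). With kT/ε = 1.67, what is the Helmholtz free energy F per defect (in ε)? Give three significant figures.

Eᵢ/kT = 0, 0.59880, 1.1976.
Z = Σ gᵢe^(−Eᵢ/kT) = 6·e^(−0) + 3·e^(−0.59880) + 2·e^(−1.1976) = 6.0000 + 1.6484 + 0.60384 = 8.2522.
F = −kT ln Z = −1.67 × ln(8.2522) = −1.67 × 2.1105 = -3.52 ε.

-3.52 ε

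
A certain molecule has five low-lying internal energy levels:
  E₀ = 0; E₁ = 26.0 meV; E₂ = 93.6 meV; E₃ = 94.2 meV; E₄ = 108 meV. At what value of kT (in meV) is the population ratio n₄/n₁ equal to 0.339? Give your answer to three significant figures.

75.8 meV

n₄/n₁ = exp[−(E₄−E₁)/kT] = 0.339.
⇒ (E₄−E₁)/kT = ln(1/0.339) = ln(2.9499) = 1.0818.
kT = 82.0 meV / 1.0818 = 75.8 meV.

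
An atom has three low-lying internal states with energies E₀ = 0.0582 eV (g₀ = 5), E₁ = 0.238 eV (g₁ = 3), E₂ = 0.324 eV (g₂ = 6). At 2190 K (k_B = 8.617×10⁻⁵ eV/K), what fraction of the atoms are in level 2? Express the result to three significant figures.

0.192

k_BT = 8.617×10⁻⁵ × 2190 K = 0.18871 eV.
Eᵢ/kT = 0.30841, 1.2612, 1.7169.
Z = Σ gᵢe^(−Eᵢ/kT) = 5·e^(−0.30841) + 3·e^(−1.2612) + 6·e^(−1.7169) = 3.6731 + 0.84994 + 1.0777 = 5.6007.
P₂ = g₂ e^(−E₂/kT) / Z = 1.0777/5.6007 = 0.192.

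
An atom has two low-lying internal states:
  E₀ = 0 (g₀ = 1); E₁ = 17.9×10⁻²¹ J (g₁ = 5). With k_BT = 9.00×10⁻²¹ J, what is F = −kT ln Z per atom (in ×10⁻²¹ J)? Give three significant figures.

-4.69 ×10⁻²¹ J

Eᵢ/kT = 0, 1.9889.
Z = Σ gᵢe^(−Eᵢ/kT) = 1·e^(−0) + 5·e^(−1.9889) = 1.0000 + 0.68423 = 1.6842.
F = −kT ln Z = −9.00 × ln(1.6842) = −9.00 × 0.52129 = -4.69 ×10⁻²¹ J.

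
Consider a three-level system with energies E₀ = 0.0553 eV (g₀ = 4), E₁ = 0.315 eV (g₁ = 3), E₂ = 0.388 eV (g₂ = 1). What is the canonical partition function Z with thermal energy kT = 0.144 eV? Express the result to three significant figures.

Eᵢ/kT = 0.38403, 2.1875, 2.6944.
Z = Σ gᵢe^(−Eᵢ/kT) = 4·e^(−0.38403) + 3·e^(−2.1875) + 1·e^(−2.6944) = 2.7244 + 0.33659 + 0.067583 = 3.1286.

Z = 3.13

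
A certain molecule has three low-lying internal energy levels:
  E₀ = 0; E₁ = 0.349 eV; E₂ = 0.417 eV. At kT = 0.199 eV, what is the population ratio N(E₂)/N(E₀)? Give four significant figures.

n₂/n₀ = exp[−(E₂−E₀)/kT] = exp(−(0.417 eV)/(0.199 eV)) = exp(-2.09548) = 0.1230.

0.1230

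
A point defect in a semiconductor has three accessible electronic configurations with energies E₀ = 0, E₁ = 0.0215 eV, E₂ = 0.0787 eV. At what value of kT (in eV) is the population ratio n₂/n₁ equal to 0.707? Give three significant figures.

0.165 eV

n₂/n₁ = exp[−(E₂−E₁)/kT] = 0.707.
⇒ (E₂−E₁)/kT = ln(1/0.707) = ln(1.4144) = 0.34671.
kT = 0.0572 eV / 0.34671 = 0.165 eV.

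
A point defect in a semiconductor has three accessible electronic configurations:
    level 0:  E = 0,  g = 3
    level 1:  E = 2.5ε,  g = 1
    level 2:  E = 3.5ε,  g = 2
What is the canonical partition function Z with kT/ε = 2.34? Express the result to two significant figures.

Z = 3.8

Eᵢ/kT = 0, 1.068, 1.496.
Z = Σ gᵢe^(−Eᵢ/kT) = 3·e^(−0) + 1·e^(−1.068) + 2·e^(−1.496) = 3.000 + 0.3437 + 0.4480 = 3.792.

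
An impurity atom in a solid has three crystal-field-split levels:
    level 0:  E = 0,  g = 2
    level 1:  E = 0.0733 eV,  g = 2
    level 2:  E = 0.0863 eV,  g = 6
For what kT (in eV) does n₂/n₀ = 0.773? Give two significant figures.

n₂/n₀ = (g₂/g₀) exp[−(E₂−E₀)/kT] = 0.773.
⇒ (E₂−E₀)/kT = ln((6/2)/0.773) = ln(3.881) = 1.356.
kT = 0.0863 eV / 1.356 = 0.064 eV.

0.064 eV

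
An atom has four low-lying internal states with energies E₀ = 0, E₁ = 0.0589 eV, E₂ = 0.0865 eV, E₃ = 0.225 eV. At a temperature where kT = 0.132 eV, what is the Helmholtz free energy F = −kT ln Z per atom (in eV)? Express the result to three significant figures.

-0.112 eV

Eᵢ/kT = 0, 0.44621, 0.65530, 1.7045.
Z = Σ e^(−Eᵢ/kT) = e^(−0) + e^(−0.44621) + e^(−0.65530) + e^(−1.7045) = 1.0000 + 0.64005 + 0.51929 + 0.18186 = 2.3412.
F = −kT ln Z = −0.132 × ln(2.3412) = −0.132 × 0.85066 = -0.112 eV.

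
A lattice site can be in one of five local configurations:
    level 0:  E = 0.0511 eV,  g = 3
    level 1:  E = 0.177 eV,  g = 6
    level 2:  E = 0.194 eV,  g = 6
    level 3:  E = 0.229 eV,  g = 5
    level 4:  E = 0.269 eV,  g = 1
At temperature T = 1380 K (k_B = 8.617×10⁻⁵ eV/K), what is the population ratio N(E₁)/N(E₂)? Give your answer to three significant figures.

k_BT = 8.617×10⁻⁵ × 1380 K = 0.11891 eV.
n₁/n₂ = (g₁/g₂) exp[−(E₁−E₂)/kT] = (6/6) × exp(−(-0.017 eV)/(0.11891 eV)) = (6/6) × exp(0.14297) = 1.15.

1.15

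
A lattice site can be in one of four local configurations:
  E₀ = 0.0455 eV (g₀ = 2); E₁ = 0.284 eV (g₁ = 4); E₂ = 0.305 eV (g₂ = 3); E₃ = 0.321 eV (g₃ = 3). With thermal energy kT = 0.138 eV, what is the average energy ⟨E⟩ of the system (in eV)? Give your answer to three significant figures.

0.157 eV

Eᵢ/kT = 0.32971, 2.0580, 2.2101, 2.3261.
Z = Σ gᵢe^(−Eᵢ/kT) = 2·e^(−0.32971) + 4·e^(−2.0580) + 3·e^(−2.2101) + 3·e^(−2.3261) = 1.4383 + 0.51084 + 0.32907 + 0.29303 = 2.5712.
⟨E⟩ = Σ Eᵢ gᵢe^(−Eᵢ/kT) / Z = (0.0455·1.4383 + 0.284·0.51084 + 0.305·0.32907 + 0.321·0.29303) / 2.5712 = 0.157 eV.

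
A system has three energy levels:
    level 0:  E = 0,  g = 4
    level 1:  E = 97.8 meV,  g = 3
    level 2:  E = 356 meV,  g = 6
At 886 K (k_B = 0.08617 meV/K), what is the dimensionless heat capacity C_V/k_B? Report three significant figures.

0.457

k_BT = 0.08617 × 886 K = 76.347 meV.
Eᵢ/kT = 0, 1.2810, 4.6629.
Z = Σ gᵢe^(−Eᵢ/kT) = 4·e^(−0) + 3·e^(−1.2810) + 6·e^(−4.6629) = 4.0000 + 0.83328 + 0.056634 = 4.8899.
⟨E⟩ = 20.789 meV, ⟨E²⟩ = 3097.8 meV².
C_V/k_B = (⟨E²⟩ − ⟨E⟩²)/(kT)² = (3097.8 − 432.18)/5828.9 = 0.457.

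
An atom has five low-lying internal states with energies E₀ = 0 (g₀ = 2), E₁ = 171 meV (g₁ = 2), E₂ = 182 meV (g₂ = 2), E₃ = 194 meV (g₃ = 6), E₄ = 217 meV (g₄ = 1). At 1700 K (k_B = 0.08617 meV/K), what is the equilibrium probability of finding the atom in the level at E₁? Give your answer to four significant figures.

0.1239

k_BT = 0.08617 × 1700 K = 146.489 meV.
Eᵢ/kT = 0, 1.16732, 1.24241, 1.32433, 1.48134.
Z = Σ gᵢe^(−Eᵢ/kT) = 2·e^(−0) + 2·e^(−1.16732) + 2·e^(−1.24241) + 6·e^(−1.32433) + 1·e^(−1.48134) = 2.00000 + 0.622400 + 0.577375 + 1.59589 + 0.227333 = 5.02300.
P₁ = g₁ e^(−E₁/kT) / Z = 0.622400/5.02300 = 0.1239.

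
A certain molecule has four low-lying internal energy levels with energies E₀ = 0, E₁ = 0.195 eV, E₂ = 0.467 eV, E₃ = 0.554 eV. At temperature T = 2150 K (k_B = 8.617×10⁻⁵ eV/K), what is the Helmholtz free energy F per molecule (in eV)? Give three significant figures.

-0.0726 eV

k_BT = 8.617×10⁻⁵ × 2150 K = 0.18527 eV.
Eᵢ/kT = 0, 1.0525, 2.5206, 2.9902.
Z = Σ e^(−Eᵢ/kT) = e^(−0) + e^(−1.0525) + e^(−2.5206) + e^(−2.9902) = 1.0000 + 0.34906 + 0.080411 + 0.050277 = 1.4797.
F = −kT ln Z = −0.18527 × ln(1.4797) = −0.18527 × 0.39184 = -0.0726 eV.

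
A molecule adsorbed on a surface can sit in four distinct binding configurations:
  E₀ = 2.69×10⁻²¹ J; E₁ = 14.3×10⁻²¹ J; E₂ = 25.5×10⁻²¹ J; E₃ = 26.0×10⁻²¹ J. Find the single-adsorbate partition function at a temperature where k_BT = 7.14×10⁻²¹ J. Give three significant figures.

Z = 0.875

Eᵢ/kT = 0.37675, 2.0028, 3.5714, 3.6415.
Z = Σ e^(−Eᵢ/kT) = e^(−0.37675) + e^(−2.0028) + e^(−3.5714) + e^(−3.6415) = 0.68609 + 0.13496 + 0.028116 + 0.026213 = 0.87538.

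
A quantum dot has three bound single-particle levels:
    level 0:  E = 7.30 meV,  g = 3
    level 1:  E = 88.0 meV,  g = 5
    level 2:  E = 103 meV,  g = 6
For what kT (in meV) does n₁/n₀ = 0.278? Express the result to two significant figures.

n₁/n₀ = (g₁/g₀) exp[−(E₁−E₀)/kT] = 0.278.
⇒ (E₁−E₀)/kT = ln((5/3)/0.278) = ln(5.995) = 1.791.
kT = 80.70 meV / 1.791 = 45 meV.

45 meV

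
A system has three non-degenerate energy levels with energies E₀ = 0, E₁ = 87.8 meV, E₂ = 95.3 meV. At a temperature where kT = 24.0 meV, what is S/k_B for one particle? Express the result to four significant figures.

Eᵢ/kT = 0, 3.65833, 3.97083.
Z = Σ e^(−Eᵢ/kT) = e^(−0) + e^(−3.65833) + e^(−3.97083) = 1.00000 + 0.0257755 + 0.0188578 = 1.04463.
⟨E⟩ = Σ EᵢPᵢ = 3.88677 meV.
S/k_B = ln Z + ⟨E⟩/kT = ln(1.04463) + 3.88677/24.0 = 0.0436628 + 0.161949 = 0.2056.

0.2056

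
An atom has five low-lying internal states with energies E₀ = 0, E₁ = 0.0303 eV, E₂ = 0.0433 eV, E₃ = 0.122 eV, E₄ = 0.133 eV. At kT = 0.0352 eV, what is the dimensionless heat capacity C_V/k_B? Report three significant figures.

Eᵢ/kT = 0, 0.86080, 1.2301, 3.4659, 3.7784.
Z = Σ e^(−Eᵢ/kT) = e^(−0) + e^(−0.86080) + e^(−1.2301) + e^(−3.4659) + e^(−3.7784) = 1.0000 + 0.42282 + 0.29226 + 0.031245 + 0.022859 = 1.7692.
⟨E⟩ = 0.018267 eV, ⟨E²⟩ = 0.0010205 eV².
C_V/k_B = (⟨E²⟩ − ⟨E⟩²)/(kT)² = (0.0010205 − 0.00033368)/0.0012390 = 0.554.

0.554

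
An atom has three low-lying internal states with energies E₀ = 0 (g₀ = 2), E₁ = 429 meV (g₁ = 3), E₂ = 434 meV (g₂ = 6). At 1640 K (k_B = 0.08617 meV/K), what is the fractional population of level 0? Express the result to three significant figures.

0.826

k_BT = 0.08617 × 1640 K = 141.32 meV.
Eᵢ/kT = 0, 3.0357, 3.0710.
Z = Σ gᵢe^(−Eᵢ/kT) = 2·e^(−0) + 3·e^(−3.0357) + 6·e^(−3.0710) = 2.0000 + 0.14412 + 0.27825 = 2.4224.
P₀ = g₀ e^(−E₀/kT) / Z = 2.0000/2.4224 = 0.826.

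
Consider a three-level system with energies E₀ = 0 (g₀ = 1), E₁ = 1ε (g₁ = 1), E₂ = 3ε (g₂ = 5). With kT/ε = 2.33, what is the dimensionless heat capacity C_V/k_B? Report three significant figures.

Eᵢ/kT = 0, 0.42918, 1.2876.
Z = Σ gᵢe^(−Eᵢ/kT) = 1·e^(−0) + 1·e^(−0.42918) + 5·e^(−1.2876) = 1.0000 + 0.65104 + 1.3797 = 3.0307.
⟨E⟩ = 1.5805 ε, ⟨E²⟩ = 4.3120 ε².
C_V/k_B = (⟨E²⟩ − ⟨E⟩²)/(kT)² = (4.3120 − 2.4980)/5.4289 = 0.334.

0.334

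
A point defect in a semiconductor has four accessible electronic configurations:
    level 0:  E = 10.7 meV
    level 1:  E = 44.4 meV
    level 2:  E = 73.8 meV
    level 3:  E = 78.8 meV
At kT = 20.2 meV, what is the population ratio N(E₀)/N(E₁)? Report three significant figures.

5.30

n₀/n₁ = exp[−(E₀−E₁)/kT] = exp(−(-33.7 meV)/(20.2 meV)) = exp(1.6683) = 5.30.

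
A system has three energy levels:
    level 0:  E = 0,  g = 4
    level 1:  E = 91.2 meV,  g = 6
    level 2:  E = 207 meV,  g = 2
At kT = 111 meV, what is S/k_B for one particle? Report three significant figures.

Eᵢ/kT = 0, 0.82162, 1.8649.
Z = Σ gᵢe^(−Eᵢ/kT) = 4·e^(−0) + 6·e^(−0.82162) + 2·e^(−1.8649) = 4.0000 + 2.6383 + 0.30982 = 6.9481.
⟨E⟩ = Σ EᵢPᵢ = 43.860 meV.
S/k_B = ln Z + ⟨E⟩/kT = ln(6.9481) + 43.860/111 = 1.9385 + 0.39514 = 2.33.

2.33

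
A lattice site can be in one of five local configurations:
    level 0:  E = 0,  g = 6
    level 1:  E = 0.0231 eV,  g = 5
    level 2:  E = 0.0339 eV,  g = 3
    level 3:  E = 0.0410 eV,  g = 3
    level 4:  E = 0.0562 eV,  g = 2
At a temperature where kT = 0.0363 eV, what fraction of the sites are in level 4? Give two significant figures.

Eᵢ/kT = 0, 0.6364, 0.9339, 1.129, 1.548.
Z = Σ gᵢe^(−Eᵢ/kT) = 6·e^(−0) + 5·e^(−0.6364) + 3·e^(−0.9339) + 3·e^(−1.129) + 2·e^(−1.548) = 6.000 + 2.646 + 1.179 + 0.9701 + 0.4253 = 11.22.
P₄ = g₄ e^(−E₄/kT) / Z = 0.4253/11.22 = 0.038.

0.038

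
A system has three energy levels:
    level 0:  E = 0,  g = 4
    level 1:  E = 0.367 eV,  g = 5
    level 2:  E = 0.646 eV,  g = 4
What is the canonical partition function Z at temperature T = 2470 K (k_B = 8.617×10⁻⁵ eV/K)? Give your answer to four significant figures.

Z = 5.084

k_BT = 8.617×10⁻⁵ × 2470 K = 0.212840 eV.
Eᵢ/kT = 0, 1.72430, 3.03514.
Z = Σ gᵢe^(−Eᵢ/kT) = 4·e^(−0) + 5·e^(−1.72430) + 4·e^(−3.03514) = 4.00000 + 0.891489 + 0.192272 = 5.08376.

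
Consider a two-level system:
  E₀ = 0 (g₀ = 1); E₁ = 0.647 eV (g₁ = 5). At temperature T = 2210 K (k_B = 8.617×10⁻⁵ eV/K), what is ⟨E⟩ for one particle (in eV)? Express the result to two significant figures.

0.093 eV

k_BT = 8.617×10⁻⁵ × 2210 K = 0.1904 eV.
Eᵢ/kT = 0, 3.398.
Z = Σ gᵢe^(−Eᵢ/kT) = 1·e^(−0) + 5·e^(−3.398) = 1.000 + 0.1672 = 1.167.
⟨E⟩ = Σ Eᵢ gᵢe^(−Eᵢ/kT) / Z = (0·1.000 + 0.647·0.1672) / 1.167 = 0.093 eV.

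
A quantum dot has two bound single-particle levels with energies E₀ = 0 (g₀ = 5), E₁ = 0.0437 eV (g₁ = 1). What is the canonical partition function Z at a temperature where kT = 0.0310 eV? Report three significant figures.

Eᵢ/kT = 0, 1.4097.
Z = Σ gᵢe^(−Eᵢ/kT) = 5·e^(−0) + 1·e^(−1.4097) = 5.0000 + 0.24422 = 5.2442.

Z = 5.24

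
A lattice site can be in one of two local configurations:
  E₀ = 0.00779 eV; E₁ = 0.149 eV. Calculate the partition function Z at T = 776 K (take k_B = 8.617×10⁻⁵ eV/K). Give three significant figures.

k_BT = 8.617×10⁻⁵ × 776 K = 0.066868 eV.
Eᵢ/kT = 0.11650, 2.2283.
Z = Σ e^(−Eᵢ/kT) = e^(−0.11650) + e^(−2.2283) = 0.89003 + 0.10771 = 0.99774.

Z = 0.998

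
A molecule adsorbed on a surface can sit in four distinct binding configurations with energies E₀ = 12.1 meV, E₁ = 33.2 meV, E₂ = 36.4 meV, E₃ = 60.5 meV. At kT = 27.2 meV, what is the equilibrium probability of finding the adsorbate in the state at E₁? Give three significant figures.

Eᵢ/kT = 0.44485, 1.2206, 1.3382, 2.2243.
Z = Σ e^(−Eᵢ/kT) = e^(−0.44485) + e^(−1.2206) + e^(−1.3382) + e^(−2.2243) = 0.64092 + 0.29505 + 0.26232 + 0.10814 = 1.3064.
P₁ = e^(−E₁/kT) / Z = 0.29505/1.3064 = 0.226.

0.226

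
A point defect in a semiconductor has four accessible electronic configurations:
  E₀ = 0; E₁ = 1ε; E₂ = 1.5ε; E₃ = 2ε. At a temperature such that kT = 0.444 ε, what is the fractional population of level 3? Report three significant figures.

0.00961

Eᵢ/kT = 0, 2.2523, 3.3784, 4.5045.
Z = Σ e^(−Eᵢ/kT) = e^(−0) + e^(−2.2523) + e^(−3.3784) + e^(−4.5045) = 1.0000 + 0.10516 + 0.034102 + 0.011059 = 1.1503.
P₃ = e^(−E₃/kT) / Z = 0.011059/1.1503 = 0.00961.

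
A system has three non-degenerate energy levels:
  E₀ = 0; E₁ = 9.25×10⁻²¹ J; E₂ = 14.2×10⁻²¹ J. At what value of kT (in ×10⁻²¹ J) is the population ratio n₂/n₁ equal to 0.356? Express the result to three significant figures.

4.79 ×10⁻²¹ J

n₂/n₁ = exp[−(E₂−E₁)/kT] = 0.356.
⇒ (E₂−E₁)/kT = ln(1/0.356) = ln(2.8090) = 1.0328.
kT = 4.95 ×10⁻²¹ J / 1.0328 = 4.79 ×10⁻²¹ J.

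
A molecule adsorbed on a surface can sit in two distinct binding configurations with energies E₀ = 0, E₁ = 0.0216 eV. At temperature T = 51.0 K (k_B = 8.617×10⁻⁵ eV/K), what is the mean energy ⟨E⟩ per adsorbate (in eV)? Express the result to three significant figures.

0.000157 eV

k_BT = 8.617×10⁻⁵ × 51.0 K = 0.0043947 eV.
Eᵢ/kT = 0, 4.9150.
Z = Σ e^(−Eᵢ/kT) = e^(−0) + e^(−4.9150) = 1.0000 + 0.0073357 = 1.0073.
⟨E⟩ = Σ Eᵢ e^(−Eᵢ/kT) / Z = (0·1.0000 + 0.0216·0.0073357) / 1.0073 = 0.000157 eV.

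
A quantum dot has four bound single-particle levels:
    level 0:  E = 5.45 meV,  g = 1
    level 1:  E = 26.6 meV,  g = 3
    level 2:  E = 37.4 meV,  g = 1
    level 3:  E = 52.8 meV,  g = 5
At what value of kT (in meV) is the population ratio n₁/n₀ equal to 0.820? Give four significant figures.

n₁/n₀ = (g₁/g₀) exp[−(E₁−E₀)/kT] = 0.820.
⇒ (E₁−E₀)/kT = ln((3/1)/0.820) = ln(3.65854) = 1.29706.
kT = 21.15 meV / 1.29706 = 16.31 meV.

16.31 meV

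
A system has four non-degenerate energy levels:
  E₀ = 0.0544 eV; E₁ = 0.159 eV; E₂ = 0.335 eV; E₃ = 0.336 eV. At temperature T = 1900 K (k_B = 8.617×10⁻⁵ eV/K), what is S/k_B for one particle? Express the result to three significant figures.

1.14

k_BT = 8.617×10⁻⁵ × 1900 K = 0.16372 eV.
Eᵢ/kT = 0.33227, 0.97117, 2.0462, 2.0523.
Z = Σ e^(−Eᵢ/kT) = e^(−0.33227) + e^(−0.97117) + e^(−2.0462) + e^(−2.0523) = 0.71729 + 0.37864 + 0.12923 + 0.12844 = 1.3536.
⟨E⟩ = Σ EᵢPᵢ = 0.13717 eV.
S/k_B = ln Z + ⟨E⟩/kT = ln(1.3536) + 0.13717/0.16372 = 0.30277 + 0.83783 = 1.14.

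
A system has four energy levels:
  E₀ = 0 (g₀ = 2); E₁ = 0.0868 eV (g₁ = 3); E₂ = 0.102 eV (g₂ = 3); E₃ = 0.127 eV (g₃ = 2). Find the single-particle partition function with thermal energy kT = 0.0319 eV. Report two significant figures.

Z = 2.4

Eᵢ/kT = 0, 2.721, 3.197, 3.981.
Z = Σ gᵢe^(−Eᵢ/kT) = 2·e^(−0) + 3·e^(−2.721) + 3·e^(−3.197) + 2·e^(−3.981) = 2.000 + 0.1974 + 0.1227 + 0.03733 = 2.357.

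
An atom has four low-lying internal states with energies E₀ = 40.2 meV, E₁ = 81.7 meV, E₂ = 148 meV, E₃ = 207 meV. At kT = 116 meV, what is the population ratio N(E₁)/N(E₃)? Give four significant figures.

n₁/n₃ = exp[−(E₁−E₃)/kT] = exp(−(-125.3 meV)/(116 meV)) = exp(1.08017) = 2.945.

2.945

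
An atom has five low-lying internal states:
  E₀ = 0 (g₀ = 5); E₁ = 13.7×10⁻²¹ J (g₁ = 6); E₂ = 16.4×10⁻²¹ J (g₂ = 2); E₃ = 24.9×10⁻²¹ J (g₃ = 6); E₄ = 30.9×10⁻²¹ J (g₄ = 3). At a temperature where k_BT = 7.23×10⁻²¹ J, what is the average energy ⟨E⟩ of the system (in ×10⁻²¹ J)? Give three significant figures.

3.44 ×10⁻²¹ J

Eᵢ/kT = 0, 1.8949, 2.2683, 3.4440, 4.2739.
Z = Σ gᵢe^(−Eᵢ/kT) = 5·e^(−0) + 6·e^(−1.8949) + 2·e^(−2.2683) + 6·e^(−3.4440) + 3·e^(−4.2739) = 5.0000 + 0.90200 + 0.20698 + 0.19162 + 0.041782 = 6.3424.
⟨E⟩ = Σ Eᵢ gᵢe^(−Eᵢ/kT) / Z = (0·5.0000 + 13.7·0.90200 + 16.4·0.20698 + 24.9·0.19162 + 30.9·0.041782) / 6.3424 = 3.44 ×10⁻²¹ J.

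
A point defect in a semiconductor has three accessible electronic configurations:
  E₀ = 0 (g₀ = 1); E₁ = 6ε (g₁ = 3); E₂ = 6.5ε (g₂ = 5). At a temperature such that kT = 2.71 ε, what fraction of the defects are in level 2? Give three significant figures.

Eᵢ/kT = 0, 2.2140, 2.3985.
Z = Σ gᵢe^(−Eᵢ/kT) = 1·e^(−0) + 3·e^(−2.2140) + 5·e^(−2.3985) = 1.0000 + 0.32779 + 0.45427 = 1.7821.
P₂ = g₂ e^(−E₂/kT) / Z = 0.45427/1.7821 = 0.255.

0.255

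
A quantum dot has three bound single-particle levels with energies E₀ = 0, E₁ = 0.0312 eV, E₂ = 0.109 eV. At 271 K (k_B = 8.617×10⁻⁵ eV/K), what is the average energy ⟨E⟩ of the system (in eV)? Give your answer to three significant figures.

k_BT = 8.617×10⁻⁵ × 271 K = 0.023352 eV.
Eᵢ/kT = 0, 1.3361, 4.6677.
Z = Σ e^(−Eᵢ/kT) = e^(−0) + e^(−1.3361) + e^(−4.6677) = 1.0000 + 0.26287 + 0.0093939 = 1.2723.
⟨E⟩ = Σ Eᵢ e^(−Eᵢ/kT) / Z = (0·1.0000 + 0.0312·0.26287 + 0.109·0.0093939) / 1.2723 = 0.00725 eV.

0.00725 eV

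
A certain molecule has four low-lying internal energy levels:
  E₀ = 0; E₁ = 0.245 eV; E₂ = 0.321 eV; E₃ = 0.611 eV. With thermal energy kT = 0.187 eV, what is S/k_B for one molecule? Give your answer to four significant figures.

Eᵢ/kT = 0, 1.31016, 1.71658, 3.26738.
Z = Σ e^(−Eᵢ/kT) = e^(−0) + e^(−1.31016) + e^(−1.71658) + e^(−3.26738) = 1.00000 + 0.269777 + 0.179680 + 0.0381061 = 1.48756.
⟨E⟩ = Σ EᵢPᵢ = 0.0988568 eV.
S/k_B = ln Z + ⟨E⟩/kT = ln(1.48756) + 0.0988568/0.187 = 0.397137 + 0.528646 = 0.9258.

0.9258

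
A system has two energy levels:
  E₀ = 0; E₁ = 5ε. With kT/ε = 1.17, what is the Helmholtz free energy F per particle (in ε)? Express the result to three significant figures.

Eᵢ/kT = 0, 4.2735.
Z = Σ e^(−Eᵢ/kT) = e^(−0) + e^(−4.2735) = 1.0000 + 0.013933 = 1.0139.
F = −kT ln Z = −1.17 × ln(1.0139) = −1.17 × 0.013804 = -0.0162 ε.

-0.0162 ε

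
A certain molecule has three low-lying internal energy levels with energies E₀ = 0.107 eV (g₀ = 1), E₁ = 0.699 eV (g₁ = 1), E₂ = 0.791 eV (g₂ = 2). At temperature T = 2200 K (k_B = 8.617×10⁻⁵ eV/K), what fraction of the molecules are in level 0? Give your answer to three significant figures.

k_BT = 8.617×10⁻⁵ × 2200 K = 0.18957 eV.
Eᵢ/kT = 0.56444, 3.6873, 4.1726.
Z = Σ gᵢe^(−Eᵢ/kT) = 1·e^(−0.56444) + 1·e^(−3.6873) + 2·e^(−4.1726) = 0.56868 + 0.025040 + 0.030824 = 0.62454.
P₀ = g₀ e^(−E₀/kT) / Z = 0.56868/0.62454 = 0.911.

0.911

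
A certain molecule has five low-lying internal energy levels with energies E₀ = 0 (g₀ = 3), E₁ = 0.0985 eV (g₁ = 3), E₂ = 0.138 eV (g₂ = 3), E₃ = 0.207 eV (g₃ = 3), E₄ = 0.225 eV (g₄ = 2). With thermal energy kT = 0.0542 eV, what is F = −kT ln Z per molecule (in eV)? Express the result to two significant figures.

Eᵢ/kT = 0, 1.817, 2.546, 3.819, 4.151.
Z = Σ gᵢe^(−Eᵢ/kT) = 3·e^(−0) + 3·e^(−1.817) + 3·e^(−2.546) + 3·e^(−3.819) + 2·e^(−4.151) = 3.000 + 0.4875 + 0.2352 + 0.06585 + 0.03150 = 3.820.
F = −kT ln Z = −0.0542 × ln(3.820) = −0.0542 × 1.340 = -0.073 eV.

-0.073 eV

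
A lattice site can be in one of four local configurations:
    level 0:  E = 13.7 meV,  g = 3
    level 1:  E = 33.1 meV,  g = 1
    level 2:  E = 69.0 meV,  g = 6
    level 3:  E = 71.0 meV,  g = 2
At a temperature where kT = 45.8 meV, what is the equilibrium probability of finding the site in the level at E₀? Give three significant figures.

Eᵢ/kT = 0.29913, 0.72271, 1.5066, 1.5502.
Z = Σ gᵢe^(−Eᵢ/kT) = 3·e^(−0.29913) + 1·e^(−0.72271) + 6·e^(−1.5066) + 2·e^(−1.5502) = 2.2244 + 0.48543 + 1.3300 + 0.42441 = 4.4642.
P₀ = g₀ e^(−E₀/kT) / Z = 2.2244/4.4642 = 0.498.

0.498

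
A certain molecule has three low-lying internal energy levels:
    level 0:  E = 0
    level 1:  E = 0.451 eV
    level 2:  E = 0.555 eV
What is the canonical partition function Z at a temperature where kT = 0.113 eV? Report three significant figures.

Z = 1.03

Eᵢ/kT = 0, 3.9912, 4.9115.
Z = Σ e^(−Eᵢ/kT) = e^(−0) + e^(−3.9912) + e^(−4.9115) = 1.0000 + 0.018478 + 0.0073614 = 1.0258.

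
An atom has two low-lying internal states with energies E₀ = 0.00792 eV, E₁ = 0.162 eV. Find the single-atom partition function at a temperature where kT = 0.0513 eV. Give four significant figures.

Eᵢ/kT = 0.154386, 3.15789.
Z = Σ e^(−Eᵢ/kT) = e^(−0.154386) + e^(−3.15789) = 0.856941 + 0.0425154 = 0.899456.

Z = 0.8995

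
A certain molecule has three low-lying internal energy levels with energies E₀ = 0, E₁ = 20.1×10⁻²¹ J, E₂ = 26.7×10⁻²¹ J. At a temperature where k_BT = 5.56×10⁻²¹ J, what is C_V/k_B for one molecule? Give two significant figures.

Eᵢ/kT = 0, 3.615, 4.802.
Z = Σ e^(−Eᵢ/kT) = e^(−0) + e^(−3.615) + e^(−4.802) = 1.000 + 0.02692 + 0.008213 = 1.035.
⟨E⟩ = 0.7347, ⟨E²⟩ = 16.17.
C_V/k_B = (⟨E²⟩ − ⟨E⟩²)/(kT)² = (16.17 − 0.5398)/30.91 = 0.51.

0.51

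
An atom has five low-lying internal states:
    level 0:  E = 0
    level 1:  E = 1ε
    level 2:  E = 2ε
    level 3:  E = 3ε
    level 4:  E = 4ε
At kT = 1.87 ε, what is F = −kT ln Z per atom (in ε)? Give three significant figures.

-1.51 ε

Eᵢ/kT = 0, 0.53476, 1.0695, 1.6043, 2.1390.
Z = Σ e^(−Eᵢ/kT) = e^(−0) + e^(−0.53476) + e^(−1.0695) + e^(−1.6043) + e^(−2.1390) = 1.0000 + 0.58581 + 0.34318 + 0.20103 + 0.11777 = 2.2478.
F = −kT ln Z = −1.87 × ln(2.2478) = −1.87 × 0.80995 = -1.51 ε.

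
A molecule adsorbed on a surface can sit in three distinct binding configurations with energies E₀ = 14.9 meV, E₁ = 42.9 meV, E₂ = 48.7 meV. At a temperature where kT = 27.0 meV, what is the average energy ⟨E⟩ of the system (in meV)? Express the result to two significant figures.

Eᵢ/kT = 0.5519, 1.589, 1.804.
Z = Σ e^(−Eᵢ/kT) = e^(−0.5519) + e^(−1.589) + e^(−1.804) = 0.5759 + 0.2041 + 0.1646 = 0.9446.
⟨E⟩ = Σ Eᵢ e^(−Eᵢ/kT) / Z = (14.9·0.5759 + 42.9·0.2041 + 48.7·0.1646) / 0.9446 = 27 meV.

27 meV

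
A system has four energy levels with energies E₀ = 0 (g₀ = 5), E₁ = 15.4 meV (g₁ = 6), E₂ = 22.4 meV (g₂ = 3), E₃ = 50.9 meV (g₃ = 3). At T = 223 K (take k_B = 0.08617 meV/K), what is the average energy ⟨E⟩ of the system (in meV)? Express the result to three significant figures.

8.28 meV

k_BT = 0.08617 × 223 K = 19.216 meV.
Eᵢ/kT = 0, 0.80142, 1.1657, 2.6488.
Z = Σ gᵢe^(−Eᵢ/kT) = 5·e^(−0) + 6·e^(−0.80142) + 3·e^(−1.1657) + 3·e^(−2.6488) = 5.0000 + 2.6921 + 0.93511 + 0.21221 = 8.8394.
⟨E⟩ = Σ Eᵢ gᵢe^(−Eᵢ/kT) / Z = (0·5.0000 + 15.4·2.6921 + 22.4·0.93511 + 50.9·0.21221) / 8.8394 = 8.28 meV.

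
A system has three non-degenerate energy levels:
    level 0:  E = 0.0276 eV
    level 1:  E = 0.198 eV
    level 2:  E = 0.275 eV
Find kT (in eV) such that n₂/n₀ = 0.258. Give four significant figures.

n₂/n₀ = exp[−(E₂−E₀)/kT] = 0.258.
⇒ (E₂−E₀)/kT = ln(1/0.258) = ln(3.87597) = 1.35480.
kT = 0.2474 eV / 1.35480 = 0.1826 eV.

0.1826 eV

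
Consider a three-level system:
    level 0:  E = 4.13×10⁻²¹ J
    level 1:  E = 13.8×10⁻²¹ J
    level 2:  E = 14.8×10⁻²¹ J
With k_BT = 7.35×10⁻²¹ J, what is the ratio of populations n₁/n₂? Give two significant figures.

1.1

n₁/n₂ = exp[−(E₁−E₂)/kT] = exp(−(-1.0 ×10⁻²¹ J)/(7.35 ×10⁻²¹ J)) = exp(0.1361) = 1.1.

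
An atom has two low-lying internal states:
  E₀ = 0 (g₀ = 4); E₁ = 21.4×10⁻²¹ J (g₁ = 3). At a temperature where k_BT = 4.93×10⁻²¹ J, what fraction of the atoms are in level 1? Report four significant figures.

0.009675

Eᵢ/kT = 0, 4.34077.
Z = Σ gᵢe^(−Eᵢ/kT) = 4·e^(−0) + 3·e^(−4.34077) = 4.00000 + 0.0390795 = 4.03908.
P₁ = g₁ e^(−E₁/kT) / Z = 0.0390795/4.03908 = 0.009675.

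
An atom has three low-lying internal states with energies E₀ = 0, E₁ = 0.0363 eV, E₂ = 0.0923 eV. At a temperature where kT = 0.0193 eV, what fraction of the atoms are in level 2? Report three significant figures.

0.00722

Eᵢ/kT = 0, 1.8808, 4.7824.
Z = Σ e^(−Eᵢ/kT) = e^(−0) + e^(−1.8808) + e^(−4.7824) = 1.0000 + 0.15247 + 0.0083759 = 1.1608.
P₂ = e^(−E₂/kT) / Z = 0.0083759/1.1608 = 0.00722.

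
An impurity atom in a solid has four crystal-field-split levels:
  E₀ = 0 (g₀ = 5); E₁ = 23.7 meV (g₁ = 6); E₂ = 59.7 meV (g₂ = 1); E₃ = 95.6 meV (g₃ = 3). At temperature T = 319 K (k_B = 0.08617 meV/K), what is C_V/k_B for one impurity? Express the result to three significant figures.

0.331

k_BT = 0.08617 × 319 K = 27.488 meV.
Eᵢ/kT = 0, 0.86219, 2.1719, 3.4779.
Z = Σ gᵢe^(−Eᵢ/kT) = 5·e^(−0) + 6·e^(−0.86219) + 1·e^(−2.1719) + 3·e^(−3.4779) = 5.0000 + 2.5334 + 0.11396 + 0.092617 = 7.7400.
⟨E⟩ = 9.7803 meV, ⟨E²⟩ = 345.69 meV².
C_V/k_B = (⟨E²⟩ − ⟨E⟩²)/(kT)² = (345.69 − 95.654)/755.59 = 0.331.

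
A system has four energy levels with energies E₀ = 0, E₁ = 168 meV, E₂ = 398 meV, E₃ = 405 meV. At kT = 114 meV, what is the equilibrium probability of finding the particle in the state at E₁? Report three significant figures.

0.178

Eᵢ/kT = 0, 1.4737, 3.4912, 3.5526.
Z = Σ e^(−Eᵢ/kT) = e^(−0) + e^(−1.4737) + e^(−3.4912) + e^(−3.5526) = 1.0000 + 0.22908 + 0.030464 + 0.028650 = 1.2882.
P₁ = e^(−E₁/kT) / Z = 0.22908/1.2882 = 0.178.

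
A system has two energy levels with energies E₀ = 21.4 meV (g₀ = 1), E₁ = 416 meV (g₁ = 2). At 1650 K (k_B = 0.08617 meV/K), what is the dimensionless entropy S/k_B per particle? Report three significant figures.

0.425

k_BT = 0.08617 × 1650 K = 142.18 meV.
Eᵢ/kT = 0.15051, 2.9259.
Z = Σ gᵢe^(−Eᵢ/kT) = 1·e^(−0.15051) + 2·e^(−2.9259) = 0.86027 + 0.10723 = 0.96750.
⟨E⟩ = Σ EᵢPᵢ = 65.134 meV.
S/k_B = ln Z + ⟨E⟩/kT = ln(0.96750) + 65.134/142.18 = -0.033040 + 0.45811 = 0.425.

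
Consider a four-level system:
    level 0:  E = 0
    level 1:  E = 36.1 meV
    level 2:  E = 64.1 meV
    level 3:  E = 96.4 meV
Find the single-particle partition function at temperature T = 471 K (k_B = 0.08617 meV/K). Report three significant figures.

k_BT = 0.08617 × 471 K = 40.586 meV.
Eᵢ/kT = 0, 0.88947, 1.5794, 2.3752.
Z = Σ e^(−Eᵢ/kT) = e^(−0) + e^(−0.88947) + e^(−1.5794) + e^(−2.3752) = 1.0000 + 0.41087 + 0.20610 + 0.092996 = 1.7100.

Z = 1.71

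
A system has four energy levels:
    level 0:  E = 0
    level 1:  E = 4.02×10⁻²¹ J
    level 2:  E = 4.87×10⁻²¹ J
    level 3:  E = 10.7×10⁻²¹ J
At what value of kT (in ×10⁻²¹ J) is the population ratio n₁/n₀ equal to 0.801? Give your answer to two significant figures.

n₁/n₀ = exp[−(E₁−E₀)/kT] = 0.801.
⇒ (E₁−E₀)/kT = ln(1/0.801) = ln(1.248) = 0.2215.
kT = 4.02 ×10⁻²¹ J / 0.2215 = 18 ×10⁻²¹ J.

18 ×10⁻²¹ J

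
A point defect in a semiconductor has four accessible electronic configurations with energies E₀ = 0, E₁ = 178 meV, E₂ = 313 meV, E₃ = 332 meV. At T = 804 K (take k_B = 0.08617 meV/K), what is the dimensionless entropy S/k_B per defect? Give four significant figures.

0.3523

k_BT = 0.08617 × 804 K = 69.2807 meV.
Eᵢ/kT = 0, 2.56926, 4.51785, 4.79210.
Z = Σ e^(−Eᵢ/kT) = e^(−0) + e^(−2.56926) + e^(−4.51785) + e^(−4.79210) = 1.00000 + 0.0765922 + 0.0109125 + 0.00829502 = 1.09580.
⟨E⟩ = Σ EᵢPᵢ = 18.0717 meV.
S/k_B = ln Z + ⟨E⟩/kT = ln(1.09580) + 18.0717/69.2807 = 0.0914847 + 0.260848 = 0.3523.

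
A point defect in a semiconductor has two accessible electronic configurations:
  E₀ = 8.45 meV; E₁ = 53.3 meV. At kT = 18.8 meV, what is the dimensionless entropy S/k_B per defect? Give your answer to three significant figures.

Eᵢ/kT = 0.44947, 2.8351.
Z = Σ e^(−Eᵢ/kT) = e^(−0.44947) + e^(−2.8351) = 0.63797 + 0.058713 = 0.69668.
⟨E⟩ = Σ EᵢPᵢ = 12.230 meV.
S/k_B = ln Z + ⟨E⟩/kT = ln(0.69668) + 12.230/18.8 = -0.36143 + 0.65053 = 0.289.

0.289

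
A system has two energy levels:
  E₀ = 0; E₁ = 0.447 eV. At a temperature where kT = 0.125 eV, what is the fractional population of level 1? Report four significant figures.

Eᵢ/kT = 0, 3.57600.
Z = Σ e^(−Eᵢ/kT) = e^(−0) + e^(−3.57600) = 1.00000 + 0.0279874 = 1.02799.
P₁ = e^(−E₁/kT) / Z = 0.0279874/1.02799 = 0.02723.

0.02723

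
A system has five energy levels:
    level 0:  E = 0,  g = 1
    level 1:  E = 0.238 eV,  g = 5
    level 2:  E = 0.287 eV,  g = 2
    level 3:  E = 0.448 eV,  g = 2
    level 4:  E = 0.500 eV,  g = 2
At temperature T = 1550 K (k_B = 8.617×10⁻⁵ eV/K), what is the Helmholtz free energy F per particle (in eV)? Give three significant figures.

k_BT = 8.617×10⁻⁵ × 1550 K = 0.13356 eV.
Eᵢ/kT = 0, 1.7820, 2.1488, 3.3543, 3.7436.
Z = Σ gᵢe^(−Eᵢ/kT) = 1·e^(−0) + 5·e^(−1.7820) + 2·e^(−2.1488) + 2·e^(−3.3543) + 2·e^(−3.7436) = 1.0000 + 0.84151 + 0.23325 + 0.069868 + 0.047337 = 2.1920.
F = −kT ln Z = −0.13356 × ln(2.1920) = −0.13356 × 0.78481 = -0.105 eV.

-0.105 eV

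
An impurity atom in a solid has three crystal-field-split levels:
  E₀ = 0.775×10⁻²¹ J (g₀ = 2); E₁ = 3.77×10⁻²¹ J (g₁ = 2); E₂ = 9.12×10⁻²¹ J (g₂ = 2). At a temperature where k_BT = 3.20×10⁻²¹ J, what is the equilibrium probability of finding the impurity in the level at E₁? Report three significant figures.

0.268

Eᵢ/kT = 0.24219, 1.1781, 2.8500.
Z = Σ gᵢe^(−Eᵢ/kT) = 2·e^(−0.24219) + 2·e^(−1.1781) + 2·e^(−2.8500) = 1.5698 + 0.61573 + 0.11569 = 2.3012.
P₁ = g₁ e^(−E₁/kT) / Z = 0.61573/2.3012 = 0.268.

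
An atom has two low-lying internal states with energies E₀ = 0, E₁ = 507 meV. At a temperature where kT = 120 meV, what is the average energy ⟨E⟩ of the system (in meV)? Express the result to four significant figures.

Eᵢ/kT = 0, 4.22500.
Z = Σ e^(−Eᵢ/kT) = e^(−0) + e^(−4.22500) = 1.00000 + 0.0146253 = 1.01463.
⟨E⟩ = Σ Eᵢ e^(−Eᵢ/kT) / Z = (0·1.00000 + 507·0.0146253) / 1.01463 = 7.308 meV.

7.308 meV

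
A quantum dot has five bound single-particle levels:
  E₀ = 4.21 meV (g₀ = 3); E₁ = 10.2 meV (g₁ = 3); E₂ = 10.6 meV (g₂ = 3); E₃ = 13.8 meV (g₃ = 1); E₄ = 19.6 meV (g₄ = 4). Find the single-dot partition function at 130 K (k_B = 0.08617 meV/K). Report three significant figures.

Z = 5.42

k_BT = 0.08617 × 130 K = 11.202 meV.
Eᵢ/kT = 0.37583, 0.91055, 0.94626, 1.2319, 1.7497.
Z = Σ gᵢe^(−Eᵢ/kT) = 3·e^(−0.37583) + 3·e^(−0.91055) + 3·e^(−0.94626) + 1·e^(−1.2319) + 4·e^(−1.7497) = 2.0602 + 1.2069 + 1.1646 + 0.29174 + 0.69530 = 5.4187.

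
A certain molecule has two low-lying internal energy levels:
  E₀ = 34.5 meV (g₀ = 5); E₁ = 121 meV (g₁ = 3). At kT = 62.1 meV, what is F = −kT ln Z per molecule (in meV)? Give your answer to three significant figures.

Eᵢ/kT = 0.55556, 1.9485.
Z = Σ gᵢe^(−Eᵢ/kT) = 5·e^(−0.55556) + 3·e^(−1.9485) = 2.8688 + 0.42746 = 3.2963.
F = −kT ln Z = −62.1 × ln(3.2963) = −62.1 × 1.1928 = -74.1 meV.

-74.1 meV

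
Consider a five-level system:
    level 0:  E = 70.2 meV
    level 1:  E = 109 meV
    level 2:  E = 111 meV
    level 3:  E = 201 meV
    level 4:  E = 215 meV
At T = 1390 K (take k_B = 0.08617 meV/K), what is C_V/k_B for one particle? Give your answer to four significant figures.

k_BT = 0.08617 × 1390 K = 119.776 meV.
Eᵢ/kT = 0.586094, 0.910032, 0.926730, 1.67813, 1.79502.
Z = Σ e^(−Eᵢ/kT) = e^(−0.586094) + e^(−0.910032) + e^(−0.926730) + e^(−1.67813) + e^(−1.79502) = 0.556497 + 0.402511 + 0.395846 + 0.186723 + 0.166124 = 1.70770.
⟨E⟩ = 117.191 meV, ⟨E²⟩ = 16176.6 meV².
C_V/k_B = (⟨E²⟩ − ⟨E⟩²)/(kT)² = (16176.6 − 13733.7)/14346.3 = 0.1703.

0.1703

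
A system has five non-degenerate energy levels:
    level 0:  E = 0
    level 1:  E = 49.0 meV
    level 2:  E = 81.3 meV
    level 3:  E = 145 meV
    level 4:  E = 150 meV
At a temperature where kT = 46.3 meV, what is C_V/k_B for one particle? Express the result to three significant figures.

Eᵢ/kT = 0, 1.0583, 1.7559, 3.1317, 3.2397.
Z = Σ e^(−Eᵢ/kT) = e^(−0) + e^(−1.0583) + e^(−1.7559) + e^(−3.1317) + e^(−3.2397) = 1.0000 + 0.34705 + 0.17275 + 0.043644 + 0.039176 = 1.6026.
⟨E⟩ = 26.990 meV, ⟨E²⟩ = 2355.0 meV².
C_V/k_B = (⟨E²⟩ − ⟨E⟩²)/(kT)² = (2355.0 − 728.46)/2143.7 = 0.759.

0.759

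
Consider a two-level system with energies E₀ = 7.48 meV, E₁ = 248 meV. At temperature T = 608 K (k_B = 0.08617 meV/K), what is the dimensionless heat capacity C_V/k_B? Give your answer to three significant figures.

0.210

k_BT = 0.08617 × 608 K = 52.391 meV.
Eᵢ/kT = 0.14277, 4.7336.
Z = Σ e^(−Eᵢ/kT) = e^(−0.14277) + e^(−4.7336) = 0.86695 + 0.0087948 = 0.87574.
⟨E⟩ = 9.8955 meV, ⟨E²⟩ = 673.06 meV².
C_V/k_B = (⟨E²⟩ − ⟨E⟩²)/(kT)² = (673.06 − 97.921)/2744.8 = 0.210.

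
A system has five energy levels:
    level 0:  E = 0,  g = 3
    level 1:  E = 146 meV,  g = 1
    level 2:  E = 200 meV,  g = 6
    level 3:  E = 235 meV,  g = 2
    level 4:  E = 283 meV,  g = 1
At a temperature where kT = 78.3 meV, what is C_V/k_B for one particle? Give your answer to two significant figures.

Eᵢ/kT = 0, 1.865, 2.554, 3.001, 3.614.
Z = Σ gᵢe^(−Eᵢ/kT) = 3·e^(−0) + 1·e^(−1.865) + 6·e^(−2.554) + 2·e^(−3.001) + 1·e^(−3.614) = 3.000 + 0.1549 + 0.4666 + 0.09947 + 0.02694 = 3.748.
⟨E⟩ = 39.20 meV, ⟨E²⟩ = 7902 meV².
C_V/k_B = (⟨E²⟩ − ⟨E⟩²)/(kT)² = (7902 − 1537)/6131 = 1.0.

1.0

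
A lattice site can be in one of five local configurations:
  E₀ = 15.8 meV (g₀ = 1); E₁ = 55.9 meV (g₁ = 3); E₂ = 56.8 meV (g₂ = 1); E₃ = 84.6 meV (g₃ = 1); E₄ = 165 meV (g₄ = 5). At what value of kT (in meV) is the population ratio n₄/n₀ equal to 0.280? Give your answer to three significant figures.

51.8 meV

n₄/n₀ = (g₄/g₀) exp[−(E₄−E₀)/kT] = 0.280.
⇒ (E₄−E₀)/kT = ln((5/1)/0.280) = ln(17.857) = 2.8824.
kT = 149.2 meV / 2.8824 = 51.8 meV.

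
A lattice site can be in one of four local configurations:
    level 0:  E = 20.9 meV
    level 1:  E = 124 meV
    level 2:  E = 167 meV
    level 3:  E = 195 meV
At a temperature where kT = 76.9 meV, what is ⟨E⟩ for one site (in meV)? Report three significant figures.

Eᵢ/kT = 0.27178, 1.6125, 2.1717, 2.5358.
Z = Σ e^(−Eᵢ/kT) = e^(−0.27178) + e^(−1.6125) + e^(−2.1717) + e^(−2.5358) = 0.76202 + 0.19939 + 0.11398 + 0.079198 = 1.1546.
⟨E⟩ = Σ Eᵢ e^(−Eᵢ/kT) / Z = (20.9·0.76202 + 124·0.19939 + 167·0.11398 + 195·0.079198) / 1.1546 = 65.1 meV.

65.1 meV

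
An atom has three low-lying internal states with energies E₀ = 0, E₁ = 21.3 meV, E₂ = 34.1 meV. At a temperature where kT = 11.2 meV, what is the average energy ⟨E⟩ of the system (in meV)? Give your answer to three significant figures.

Eᵢ/kT = 0, 1.9018, 3.0446.
Z = Σ e^(−Eᵢ/kT) = e^(−0) + e^(−1.9018) + e^(−3.0446) = 1.0000 + 0.14930 + 0.047615 = 1.1969.
⟨E⟩ = Σ Eᵢ e^(−Eᵢ/kT) / Z = (0·1.0000 + 21.3·0.14930 + 34.1·0.047615) / 1.1969 = 4.01 meV.

4.01 meV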